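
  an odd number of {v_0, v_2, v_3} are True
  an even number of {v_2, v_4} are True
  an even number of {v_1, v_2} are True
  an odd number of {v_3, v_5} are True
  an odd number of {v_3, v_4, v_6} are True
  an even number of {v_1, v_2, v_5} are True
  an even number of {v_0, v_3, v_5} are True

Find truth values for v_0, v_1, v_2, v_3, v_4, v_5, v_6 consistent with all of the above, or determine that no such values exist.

v_0: True, v_1: True, v_2: True, v_3: True, v_4: True, v_5: False, v_6: True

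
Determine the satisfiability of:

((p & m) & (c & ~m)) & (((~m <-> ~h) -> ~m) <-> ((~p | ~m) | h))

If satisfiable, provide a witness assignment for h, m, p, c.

The formula is unsatisfiable.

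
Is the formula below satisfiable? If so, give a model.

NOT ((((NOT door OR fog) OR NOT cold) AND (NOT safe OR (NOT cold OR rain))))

door = False; fog = True; safe = True; rain = False; cold = True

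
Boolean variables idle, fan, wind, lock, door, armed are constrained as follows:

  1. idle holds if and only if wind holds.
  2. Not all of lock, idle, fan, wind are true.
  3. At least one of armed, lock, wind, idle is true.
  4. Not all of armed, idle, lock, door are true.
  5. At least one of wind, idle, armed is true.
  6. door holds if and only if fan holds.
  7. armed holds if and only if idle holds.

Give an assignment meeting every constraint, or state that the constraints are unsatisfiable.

idle = True; fan = False; wind = True; lock = False; door = False; armed = True

  (1) idle=T, wind=T — same ✓
  (2) {lock, idle, fan, wind}: 2/4 true — not all ✓
  (3) {armed, lock, wind, idle}: 3 true — at least one ✓
  (4) {armed, idle, lock, door}: 2/4 true — not all ✓
  (5) {wind, idle, armed}: 3 true — at least one ✓
  (6) door=F, fan=F — same ✓
  (7) armed=T, idle=T — same ✓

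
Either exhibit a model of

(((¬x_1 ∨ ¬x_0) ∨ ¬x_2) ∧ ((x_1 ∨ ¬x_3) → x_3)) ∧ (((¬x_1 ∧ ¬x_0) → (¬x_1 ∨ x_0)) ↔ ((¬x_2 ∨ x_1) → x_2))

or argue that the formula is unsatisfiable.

x_0 = False, x_1 = True, x_2 = True, x_3 = True

  ((¬x_1 ∨ ¬x_0) ∨ ¬x_2) ∧ ((x_1 ∨ ¬x_3) → x_3) = True
    (¬x_1 ∨ ¬x_0) ∨ ¬x_2 = True
      ¬x_1 ∨ ¬x_0 = True
        ¬x_1 = False
        ¬x_0 = True
      ¬x_2 = False
    (x_1 ∨ ¬x_3) → x_3 = True
      x_1 ∨ ¬x_3 = True
        ¬x_3 = False
  ((¬x_1 ∧ ¬x_0) → (¬x_1 ∨ x_0)) ↔ ((¬x_2 ∨ x_1) → x_2) = True
    (¬x_1 ∧ ¬x_0) → (¬x_1 ∨ x_0) = True
      ¬x_1 ∧ ¬x_0 = False
        ¬x_1 = False
        ¬x_0 = True
      ¬x_1 ∨ x_0 = False
        ¬x_1 = False
    (¬x_2 ∨ x_1) → x_2 = True
      ¬x_2 ∨ x_1 = True
        ¬x_2 = False
Both conjuncts True, so the formula holds.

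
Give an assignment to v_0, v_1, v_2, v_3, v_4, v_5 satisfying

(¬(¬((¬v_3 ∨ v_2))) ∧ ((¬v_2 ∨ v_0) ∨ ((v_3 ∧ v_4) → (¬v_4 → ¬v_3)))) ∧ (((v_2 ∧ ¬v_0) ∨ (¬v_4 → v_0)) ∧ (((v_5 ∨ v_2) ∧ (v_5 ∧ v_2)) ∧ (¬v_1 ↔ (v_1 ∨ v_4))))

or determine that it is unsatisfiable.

v_0 = True, v_1 = False, v_2 = True, v_3 = False, v_4 = True, v_5 = True

  ¬(¬((¬v_3 ∨ v_2))) ∧ ((¬v_2 ∨ v_0) ∨ ((v_3 ∧ v_4) → (¬v_4 → ¬v_3))) = True
    ¬(¬((¬v_3 ∨ v_2))) = True
      ¬((¬v_3 ∨ v_2)) = False
        ¬v_3 ∨ v_2 = True
          ¬v_3 = True
    (¬v_2 ∨ v_0) ∨ ((v_3 ∧ v_4) → (¬v_4 → ¬v_3)) = True
      ¬v_2 ∨ v_0 = True
        ¬v_2 = False
      (v_3 ∧ v_4) → (¬v_4 → ¬v_3) = True
        v_3 ∧ v_4 = False
        ¬v_4 → ¬v_3 = True
          ¬v_4 = False
          ¬v_3 = True
  ((v_2 ∧ ¬v_0) ∨ (¬v_4 → v_0)) ∧ (((v_5 ∨ v_2) ∧ (v_5 ∧ v_2)) ∧ (¬v_1 ↔ (v_1 ∨ v_4))) = True
    (v_2 ∧ ¬v_0) ∨ (¬v_4 → v_0) = True
      v_2 ∧ ¬v_0 = False
        ¬v_0 = False
      ¬v_4 → v_0 = True
        ¬v_4 = False
    ((v_5 ∨ v_2) ∧ (v_5 ∧ v_2)) ∧ (¬v_1 ↔ (v_1 ∨ v_4)) = True
      (v_5 ∨ v_2) ∧ (v_5 ∧ v_2) = True
        v_5 ∨ v_2 = True
        v_5 ∧ v_2 = True
      ¬v_1 ↔ (v_1 ∨ v_4) = True
        ¬v_1 = True
        v_1 ∨ v_4 = True
Both conjuncts True, so the formula holds.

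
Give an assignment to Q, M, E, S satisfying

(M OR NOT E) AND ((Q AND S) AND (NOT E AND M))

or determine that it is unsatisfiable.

Q: True, M: True, E: False, S: True

  M OR NOT E = True
    NOT E = True
  (Q AND S) AND (NOT E AND M) = True
    Q AND S = True
    NOT E AND M = True
      NOT E = True
Both conjuncts True, so the formula holds.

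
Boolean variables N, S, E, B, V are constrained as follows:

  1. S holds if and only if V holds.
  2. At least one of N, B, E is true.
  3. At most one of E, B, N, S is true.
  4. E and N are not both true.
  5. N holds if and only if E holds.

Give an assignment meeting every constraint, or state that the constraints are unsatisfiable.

N = False, S = False, E = False, B = True, V = False

  (1) S=F, V=F — same ✓
  (2) {N, B, E}: 1 true — at least one ✓
  (3) {E, B, N, S}: 1 true — at most one ✓
  (4) E=F, N=F — not both ✓
  (5) N=F, E=F — same ✓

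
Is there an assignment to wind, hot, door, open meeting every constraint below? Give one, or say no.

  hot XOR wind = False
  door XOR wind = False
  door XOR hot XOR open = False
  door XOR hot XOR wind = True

wind = True; hot = True; door = True; open = False

hot XOR wind = T XOR T = False ✓
door XOR wind = T XOR T = False ✓
door XOR hot XOR open = T XOR T XOR F = False ✓
door XOR hot XOR wind = T XOR T XOR T = True ✓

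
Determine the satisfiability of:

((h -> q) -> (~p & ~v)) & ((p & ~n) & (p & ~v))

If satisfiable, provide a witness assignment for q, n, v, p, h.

q=F, n=F, v=F, p=T, h=T

  (h -> q) -> (~p & ~v) = True
    h -> q = False
    ~p & ~v = False
      ~p = False
      ~v = True
  (p & ~n) & (p & ~v) = True
    p & ~n = True
      ~n = True
    p & ~v = True
      ~v = True
Both conjuncts True, so the formula holds.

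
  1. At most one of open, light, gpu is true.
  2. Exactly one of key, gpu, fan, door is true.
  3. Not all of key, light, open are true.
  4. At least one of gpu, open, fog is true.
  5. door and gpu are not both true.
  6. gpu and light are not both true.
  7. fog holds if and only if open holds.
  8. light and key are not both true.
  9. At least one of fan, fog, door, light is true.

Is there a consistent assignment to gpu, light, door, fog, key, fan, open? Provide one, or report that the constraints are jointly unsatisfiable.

gpu = False; light = False; door = False; fog = True; key = True; fan = False; open = True

  (1) {open, light, gpu}: 1 true — at most one ✓
  (2) {key, gpu, fan, door}: 1 true — exactly one ✓
  (3) {key, light, open}: 2/3 true — not all ✓
  (4) {gpu, open, fog}: 2 true — at least one ✓
  (5) door=F, gpu=F — not both ✓
  (6) gpu=F, light=F — not both ✓
  (7) fog=T, open=T — same ✓
  (8) light=F, key=T — not both ✓
  (9) {fan, fog, door, light}: 1 true — at least one ✓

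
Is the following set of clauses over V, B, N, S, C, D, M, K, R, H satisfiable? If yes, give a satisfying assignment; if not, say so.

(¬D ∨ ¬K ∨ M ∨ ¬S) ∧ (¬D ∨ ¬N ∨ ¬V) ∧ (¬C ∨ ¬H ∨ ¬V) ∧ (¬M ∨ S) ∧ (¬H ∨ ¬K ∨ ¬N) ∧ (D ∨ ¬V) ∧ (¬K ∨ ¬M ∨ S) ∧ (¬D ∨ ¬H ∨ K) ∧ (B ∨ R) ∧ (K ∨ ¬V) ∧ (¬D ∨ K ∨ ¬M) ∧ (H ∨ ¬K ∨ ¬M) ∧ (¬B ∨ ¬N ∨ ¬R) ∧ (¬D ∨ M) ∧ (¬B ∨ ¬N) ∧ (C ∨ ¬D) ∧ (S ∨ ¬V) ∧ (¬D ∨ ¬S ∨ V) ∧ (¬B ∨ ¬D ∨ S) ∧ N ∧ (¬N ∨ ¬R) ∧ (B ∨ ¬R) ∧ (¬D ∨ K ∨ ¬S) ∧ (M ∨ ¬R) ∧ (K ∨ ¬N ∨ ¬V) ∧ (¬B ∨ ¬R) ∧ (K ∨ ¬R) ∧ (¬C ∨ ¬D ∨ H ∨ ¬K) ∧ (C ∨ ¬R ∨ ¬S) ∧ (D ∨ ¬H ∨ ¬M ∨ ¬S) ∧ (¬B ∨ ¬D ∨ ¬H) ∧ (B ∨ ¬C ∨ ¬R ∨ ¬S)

Case B = True:
  (¬B ∨ ¬N) forces N = False.
  Clause (N) is falsified — contradiction.
Case B = False:
  (B ∨ R) forces R = True.
  Clause (B ∨ ¬R) is falsified — contradiction.
Both cases fail, so the formula is unsatisfiable.

No satisfying assignment exists.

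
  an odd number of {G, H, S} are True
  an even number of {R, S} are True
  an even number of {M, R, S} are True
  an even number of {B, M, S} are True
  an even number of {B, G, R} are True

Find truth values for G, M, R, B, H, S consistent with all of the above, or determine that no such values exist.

G = False; M = False; R = False; B = False; H = True; S = False

{G, H, S}: 1 true → odd ✓
{R, S}: 0 true → even ✓
{M, R, S}: 0 true → even ✓
{B, M, S}: 0 true → even ✓
{B, G, R}: 0 true → even ✓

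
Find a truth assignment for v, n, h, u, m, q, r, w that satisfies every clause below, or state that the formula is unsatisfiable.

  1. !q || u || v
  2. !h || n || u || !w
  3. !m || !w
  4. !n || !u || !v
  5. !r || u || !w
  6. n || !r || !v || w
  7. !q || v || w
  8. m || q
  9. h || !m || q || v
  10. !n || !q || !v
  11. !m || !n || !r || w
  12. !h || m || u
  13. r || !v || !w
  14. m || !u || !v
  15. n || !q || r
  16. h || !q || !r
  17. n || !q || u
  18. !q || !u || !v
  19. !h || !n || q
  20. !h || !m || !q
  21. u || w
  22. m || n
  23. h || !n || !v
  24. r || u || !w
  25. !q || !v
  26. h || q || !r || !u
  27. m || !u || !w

Set v = True.
  then (!q || !v) forces q = False.
  then (m || q) forces m = True.
  then (!m || !w) forces w = False.
  then (u || w) forces u = True.
  then (!n || !u || !v) forces n = False.
  then (n || !r || !v || w) forces r = False.
Set h = False.
All clauses satisfied.

v=T; n=F; h=F; u=T; m=T; q=F; r=F; w=F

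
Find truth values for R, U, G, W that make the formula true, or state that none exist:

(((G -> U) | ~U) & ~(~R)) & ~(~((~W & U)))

R: True, U: True, G: False, W: False

  ((G -> U) | ~U) & ~(~R) = True
    (G -> U) | ~U = True
      G -> U = True
      ~U = False
    ~(~R) = True
      ~R = False
  ~(~((~W & U))) = True
    ~((~W & U)) = False
      ~W & U = True
        ~W = True
Both conjuncts True, so the formula holds.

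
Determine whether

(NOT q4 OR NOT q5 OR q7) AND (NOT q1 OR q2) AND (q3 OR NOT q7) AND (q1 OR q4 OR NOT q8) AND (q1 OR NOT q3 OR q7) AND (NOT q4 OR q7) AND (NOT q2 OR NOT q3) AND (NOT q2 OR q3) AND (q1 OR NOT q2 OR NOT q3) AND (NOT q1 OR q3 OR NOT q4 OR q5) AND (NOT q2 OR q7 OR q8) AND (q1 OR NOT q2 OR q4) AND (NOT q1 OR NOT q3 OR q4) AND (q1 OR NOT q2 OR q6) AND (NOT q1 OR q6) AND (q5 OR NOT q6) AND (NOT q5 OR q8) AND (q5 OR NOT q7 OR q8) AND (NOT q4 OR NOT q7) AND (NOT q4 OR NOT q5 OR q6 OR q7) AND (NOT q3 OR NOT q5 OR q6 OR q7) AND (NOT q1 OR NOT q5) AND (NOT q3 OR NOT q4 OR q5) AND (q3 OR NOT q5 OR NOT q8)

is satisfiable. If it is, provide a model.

Try q1 = True:
  (NOT q1 OR q2) forces q2 = True.
  (NOT q2 OR NOT q3) forces q3 = False.
  clause (NOT q2 OR q3) is falsified — backtrack.
So q1 = False.
Set q2 = False.
Set q3 = False.
  then (q3 OR NOT q7) forces q7 = False.
  then (NOT q4 OR q7) forces q4 = False.
  then (q1 OR q4 OR NOT q8) forces q8 = False.
  then (NOT q5 OR q8) forces q5 = False.
  then (q5 OR NOT q6) forces q6 = False.
All clauses satisfied.

q1 = False, q2 = False, q3 = False, q4 = False, q5 = False, q6 = False, q7 = False, q8 = False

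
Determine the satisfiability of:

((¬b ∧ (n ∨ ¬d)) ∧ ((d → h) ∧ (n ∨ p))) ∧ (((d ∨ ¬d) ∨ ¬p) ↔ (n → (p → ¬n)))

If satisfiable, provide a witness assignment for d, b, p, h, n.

d: False; b: False; p: True; h: True; n: False

  (¬b ∧ (n ∨ ¬d)) ∧ ((d → h) ∧ (n ∨ p)) = True
    ¬b ∧ (n ∨ ¬d) = True
      ¬b = True
      n ∨ ¬d = True
        ¬d = True
    (d → h) ∧ (n ∨ p) = True
      d → h = True
      n ∨ p = True
  ((d ∨ ¬d) ∨ ¬p) ↔ (n → (p → ¬n)) = True
    (d ∨ ¬d) ∨ ¬p = True
      d ∨ ¬d = True
        ¬d = True
      ¬p = False
    n → (p → ¬n) = True
      p → ¬n = True
        ¬n = True
Both conjuncts True, so the formula holds.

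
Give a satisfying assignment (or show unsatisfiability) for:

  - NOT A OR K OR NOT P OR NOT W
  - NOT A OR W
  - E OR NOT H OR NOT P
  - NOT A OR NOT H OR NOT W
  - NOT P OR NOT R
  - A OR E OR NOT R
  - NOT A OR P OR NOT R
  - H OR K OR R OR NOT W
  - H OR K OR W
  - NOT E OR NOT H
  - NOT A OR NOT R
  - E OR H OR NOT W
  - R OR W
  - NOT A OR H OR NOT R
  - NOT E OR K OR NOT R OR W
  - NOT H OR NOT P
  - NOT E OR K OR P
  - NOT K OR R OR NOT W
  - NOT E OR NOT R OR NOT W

R = True; A = False; W = False; K = True; E = True; P = False; H = False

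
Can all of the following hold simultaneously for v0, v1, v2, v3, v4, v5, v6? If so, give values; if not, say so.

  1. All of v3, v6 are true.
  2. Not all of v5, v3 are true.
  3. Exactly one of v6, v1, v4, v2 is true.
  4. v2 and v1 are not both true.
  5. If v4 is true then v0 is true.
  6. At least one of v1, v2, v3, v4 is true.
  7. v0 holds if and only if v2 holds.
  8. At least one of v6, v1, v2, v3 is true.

v0=F, v1=F, v2=F, v3=T, v4=F, v5=F, v6=T

  (1) {v3, v6}: all 2 true ✓
  (2) {v5, v3}: 1/2 true — not all ✓
  (3) {v6, v1, v4, v2}: 1 true — exactly one ✓
  (4) v2=F, v1=F — not both ✓
  (5) v4=F ⇒ v0: vacuous ✓
  (6) {v1, v2, v3, v4}: 1 true — at least one ✓
  (7) v0=F, v2=F — same ✓
  (8) {v6, v1, v2, v3}: 2 true — at least one ✓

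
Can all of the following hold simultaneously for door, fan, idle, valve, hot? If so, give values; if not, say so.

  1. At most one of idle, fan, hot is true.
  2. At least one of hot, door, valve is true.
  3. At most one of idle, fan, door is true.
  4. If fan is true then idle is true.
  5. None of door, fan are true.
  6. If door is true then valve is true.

door: False, fan: False, idle: False, valve: True, hot: False

  (1) {idle, fan, hot}: 0 true — at most one ✓
  (2) {hot, door, valve}: 1 true — at least one ✓
  (3) {idle, fan, door}: 0 true — at most one ✓
  (4) fan=F ⇒ idle: vacuous ✓
  (5) {door, fan}: 0 true — none ✓
  (6) door=F ⇒ valve: vacuous ✓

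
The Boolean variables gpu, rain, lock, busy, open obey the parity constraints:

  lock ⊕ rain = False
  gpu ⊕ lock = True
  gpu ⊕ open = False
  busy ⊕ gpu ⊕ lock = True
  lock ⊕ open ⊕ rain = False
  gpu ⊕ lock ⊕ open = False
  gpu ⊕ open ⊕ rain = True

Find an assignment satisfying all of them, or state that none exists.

Unsatisfiable

Adding constraints 1, 2, 5, 6 mod 2: every variable appears an even number of times on the left, so the left side is 0.
But the right sides sum to 1 (mod 2). 0 ≠ 1 — the system is inconsistent.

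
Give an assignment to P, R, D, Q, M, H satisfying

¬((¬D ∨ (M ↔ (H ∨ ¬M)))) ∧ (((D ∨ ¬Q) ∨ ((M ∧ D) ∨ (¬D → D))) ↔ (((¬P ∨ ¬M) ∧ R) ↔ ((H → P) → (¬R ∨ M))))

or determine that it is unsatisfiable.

P: False; R: True; D: True; Q: True; M: False; H: True

  ¬((¬D ∨ (M ↔ (H ∨ ¬M)))) = True
    ¬D ∨ (M ↔ (H ∨ ¬M)) = False
      ¬D = False
      M ↔ (H ∨ ¬M) = False
        H ∨ ¬M = True
          ¬M = True
  ((D ∨ ¬Q) ∨ ((M ∧ D) ∨ (¬D → D))) ↔ (((¬P ∨ ¬M) ∧ R) ↔ ((H → P) → (¬R ∨ M))) = True
    (D ∨ ¬Q) ∨ ((M ∧ D) ∨ (¬D → D)) = True
      D ∨ ¬Q = True
        ¬Q = False
      (M ∧ D) ∨ (¬D → D) = True
        M ∧ D = False
        ¬D → D = True
          ¬D = False
    ((¬P ∨ ¬M) ∧ R) ↔ ((H → P) → (¬R ∨ M)) = True
      (¬P ∨ ¬M) ∧ R = True
        ¬P ∨ ¬M = True
          ¬P = True
          ¬M = True
      (H → P) → (¬R ∨ M) = True
        H → P = False
        ¬R ∨ M = False
          ¬R = False
Both conjuncts True, so the formula holds.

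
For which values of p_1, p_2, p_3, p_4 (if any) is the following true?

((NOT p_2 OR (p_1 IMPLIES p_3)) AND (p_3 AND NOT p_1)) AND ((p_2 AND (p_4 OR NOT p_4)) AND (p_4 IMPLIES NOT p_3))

p_1: False, p_2: True, p_3: True, p_4: False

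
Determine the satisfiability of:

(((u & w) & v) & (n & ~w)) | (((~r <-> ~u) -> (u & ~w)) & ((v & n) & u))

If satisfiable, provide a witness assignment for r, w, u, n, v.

r=F, w=F, u=T, n=T, v=T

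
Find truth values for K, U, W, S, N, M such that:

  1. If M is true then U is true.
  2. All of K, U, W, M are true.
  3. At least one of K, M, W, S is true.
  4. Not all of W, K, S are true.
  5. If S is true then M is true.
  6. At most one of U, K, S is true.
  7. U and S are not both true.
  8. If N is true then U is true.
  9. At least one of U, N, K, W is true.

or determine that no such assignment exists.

No satisfying assignment exists.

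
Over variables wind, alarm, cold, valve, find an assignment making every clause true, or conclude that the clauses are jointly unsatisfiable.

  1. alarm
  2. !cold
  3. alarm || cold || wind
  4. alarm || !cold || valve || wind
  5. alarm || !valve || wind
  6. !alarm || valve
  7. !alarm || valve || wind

wind=F, alarm=T, cold=F, valve=T

Unit clause (alarm) forces alarm = True.
Unit clause (!cold) forces cold = False.
In (!alarm || valve) only valve is left, so valve = True.
Set wind = False.
Check each clause:
  (alarm): alarm holds.
  (!cold): !cold holds.
  (alarm || cold || wind): alarm holds.
  (alarm || !cold || valve || wind): alarm holds.
  (alarm || !valve || wind): alarm holds.
  (!alarm || valve): valve holds.
  (!alarm || valve || wind): valve holds.
All clauses satisfied.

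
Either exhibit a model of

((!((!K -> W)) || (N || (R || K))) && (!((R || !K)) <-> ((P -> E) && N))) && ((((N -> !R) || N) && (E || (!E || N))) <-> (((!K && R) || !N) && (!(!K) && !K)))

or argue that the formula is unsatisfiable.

The formula is unsatisfiable.

The conjunct (((N -> !R) || N) && (E || (!E || N))) <-> (((!K && R) || !N) && (!(!K) && !K)) is unsatisfiable on its own:
  N = True: simplifies to (!K && R) && (!(!K) && !K).
    K = True: the conjunct !K is False.
    K = False: the conjunct !(!K) becomes !(!False) = False.
  N = False: simplifies to (E || !E) <-> (!(!K) && !K).
    K = True: simplifies to !((E || !E)).
      E = True: this becomes !((True || False)) = False.
      E = False: this becomes !((False || True)) = False.
    K = False: simplifies to !((E || !E)).
      E = True: this becomes !((True || False)) = False.
      E = False: this becomes !((False || True)) = False.
So the whole conjunction is unsatisfiable.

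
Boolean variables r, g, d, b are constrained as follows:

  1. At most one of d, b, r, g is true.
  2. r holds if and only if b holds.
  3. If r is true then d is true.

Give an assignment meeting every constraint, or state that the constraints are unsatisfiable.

r: False; g: False; d: True; b: False

  (1) {d, b, r, g}: 1 true — at most one ✓
  (2) r=F, b=F — same ✓
  (3) r=F ⇒ d: vacuous ✓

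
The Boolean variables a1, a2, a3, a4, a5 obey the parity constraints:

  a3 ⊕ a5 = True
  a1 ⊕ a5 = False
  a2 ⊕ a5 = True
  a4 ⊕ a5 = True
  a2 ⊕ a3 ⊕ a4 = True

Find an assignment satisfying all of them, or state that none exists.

a1 = False; a2 = True; a3 = True; a4 = True; a5 = False

a3 ⊕ a5 = T ⊕ F = True ✓
a1 ⊕ a5 = F ⊕ F = False ✓
a2 ⊕ a5 = T ⊕ F = True ✓
a4 ⊕ a5 = T ⊕ F = True ✓
a2 ⊕ a3 ⊕ a4 = T ⊕ T ⊕ T = True ✓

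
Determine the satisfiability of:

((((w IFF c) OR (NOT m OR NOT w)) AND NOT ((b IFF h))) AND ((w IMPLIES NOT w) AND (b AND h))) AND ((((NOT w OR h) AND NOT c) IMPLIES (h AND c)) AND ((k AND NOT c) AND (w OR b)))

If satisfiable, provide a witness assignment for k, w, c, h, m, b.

Unsatisfiable — no assignment works.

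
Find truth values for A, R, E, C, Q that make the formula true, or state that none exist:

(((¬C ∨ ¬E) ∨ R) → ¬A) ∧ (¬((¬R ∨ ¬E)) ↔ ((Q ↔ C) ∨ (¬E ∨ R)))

A = False; R = False; E = True; C = False; Q = True

  ((¬C ∨ ¬E) ∨ R) → ¬A = True
    (¬C ∨ ¬E) ∨ R = True
      ¬C ∨ ¬E = True
        ¬C = True
        ¬E = False
    ¬A = True
  ¬((¬R ∨ ¬E)) ↔ ((Q ↔ C) ∨ (¬E ∨ R)) = True
    ¬((¬R ∨ ¬E)) = False
      ¬R ∨ ¬E = True
        ¬R = True
        ¬E = False
    (Q ↔ C) ∨ (¬E ∨ R) = False
      Q ↔ C = False
      ¬E ∨ R = False
        ¬E = False
Both conjuncts True, so the formula holds.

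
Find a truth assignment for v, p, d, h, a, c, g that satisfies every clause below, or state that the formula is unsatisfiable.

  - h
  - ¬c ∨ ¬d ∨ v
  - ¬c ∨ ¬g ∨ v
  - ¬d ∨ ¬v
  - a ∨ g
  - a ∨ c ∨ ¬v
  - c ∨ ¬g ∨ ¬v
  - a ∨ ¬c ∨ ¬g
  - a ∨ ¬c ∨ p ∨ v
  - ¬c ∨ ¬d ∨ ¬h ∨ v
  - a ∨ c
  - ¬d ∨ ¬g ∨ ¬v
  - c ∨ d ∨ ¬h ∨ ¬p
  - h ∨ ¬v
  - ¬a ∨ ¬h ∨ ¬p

v=T, p=F, d=F, h=T, a=T, c=T, g=F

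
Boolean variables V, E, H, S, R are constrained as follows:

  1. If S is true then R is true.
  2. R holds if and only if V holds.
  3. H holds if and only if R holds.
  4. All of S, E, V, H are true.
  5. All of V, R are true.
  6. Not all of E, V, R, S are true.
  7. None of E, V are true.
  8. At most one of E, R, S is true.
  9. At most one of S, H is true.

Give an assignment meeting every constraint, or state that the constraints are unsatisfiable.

Case V = True:
  Constraint (7) is violated (V=T) — contradiction.
Case V = False:
  Constraint (4) is violated (V=F) — contradiction.
Both cases fail — unsatisfiable.

No satisfying assignment exists.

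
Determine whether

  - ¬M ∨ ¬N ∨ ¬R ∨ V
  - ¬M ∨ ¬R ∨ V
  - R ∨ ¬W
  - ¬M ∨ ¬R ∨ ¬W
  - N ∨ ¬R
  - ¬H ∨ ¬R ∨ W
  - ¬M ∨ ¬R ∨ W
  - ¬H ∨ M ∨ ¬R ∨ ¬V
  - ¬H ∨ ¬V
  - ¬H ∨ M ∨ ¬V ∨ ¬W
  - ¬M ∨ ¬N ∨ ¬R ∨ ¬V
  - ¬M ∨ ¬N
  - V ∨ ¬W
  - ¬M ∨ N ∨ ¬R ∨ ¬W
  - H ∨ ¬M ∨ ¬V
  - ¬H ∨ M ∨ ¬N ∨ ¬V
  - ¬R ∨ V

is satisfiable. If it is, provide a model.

H: True, M: False, W: False, V: False, N: False, R: False

Set H = True.
  then (¬H ∨ ¬V) forces V = False.
  then (V ∨ ¬W) forces W = False.
  then (¬R ∨ V) forces R = False.
Set M = False.
Set N = False.
All clauses satisfied.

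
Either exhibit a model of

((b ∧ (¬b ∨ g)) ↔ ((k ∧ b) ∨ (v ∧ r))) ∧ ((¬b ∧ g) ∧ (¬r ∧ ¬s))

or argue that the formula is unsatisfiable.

s: False, b: False, v: False, r: False, g: True, k: False

  (b ∧ (¬b ∨ g)) ↔ ((k ∧ b) ∨ (v ∧ r)) = True
    b ∧ (¬b ∨ g) = False
      ¬b ∨ g = True
        ¬b = True
    (k ∧ b) ∨ (v ∧ r) = False
      k ∧ b = False
      v ∧ r = False
  (¬b ∧ g) ∧ (¬r ∧ ¬s) = True
    ¬b ∧ g = True
      ¬b = True
    ¬r ∧ ¬s = True
      ¬r = True
      ¬s = True
Both conjuncts True, so the formula holds.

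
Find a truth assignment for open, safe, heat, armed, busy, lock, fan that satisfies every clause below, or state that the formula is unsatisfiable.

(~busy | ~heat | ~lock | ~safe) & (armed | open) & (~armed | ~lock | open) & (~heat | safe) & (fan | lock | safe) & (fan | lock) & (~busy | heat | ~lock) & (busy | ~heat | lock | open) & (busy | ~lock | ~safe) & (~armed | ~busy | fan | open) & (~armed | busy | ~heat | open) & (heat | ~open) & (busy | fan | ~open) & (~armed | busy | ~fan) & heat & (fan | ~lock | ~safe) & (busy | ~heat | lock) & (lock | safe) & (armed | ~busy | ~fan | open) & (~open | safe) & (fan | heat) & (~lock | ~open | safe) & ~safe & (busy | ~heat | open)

Case safe = True:
  Clause (~safe) is falsified — contradiction.
Case safe = False:
  (~heat | safe) forces heat = False.
  Clause (heat) is falsified — contradiction.
Both cases fail, so the formula is unsatisfiable.

Unsatisfiable — no assignment works.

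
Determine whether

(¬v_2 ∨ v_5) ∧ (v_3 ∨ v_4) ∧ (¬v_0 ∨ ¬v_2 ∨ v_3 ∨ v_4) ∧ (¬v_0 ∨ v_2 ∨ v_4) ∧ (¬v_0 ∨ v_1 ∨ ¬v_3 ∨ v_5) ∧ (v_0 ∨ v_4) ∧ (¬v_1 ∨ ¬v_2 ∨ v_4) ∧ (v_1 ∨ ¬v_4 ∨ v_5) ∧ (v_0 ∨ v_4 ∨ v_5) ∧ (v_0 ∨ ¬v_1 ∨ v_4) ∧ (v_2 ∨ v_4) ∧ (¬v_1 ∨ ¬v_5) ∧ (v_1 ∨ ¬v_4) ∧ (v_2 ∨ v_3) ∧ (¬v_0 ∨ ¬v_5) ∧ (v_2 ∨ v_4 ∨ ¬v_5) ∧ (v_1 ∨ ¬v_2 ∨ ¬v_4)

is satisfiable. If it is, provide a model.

v_0: False, v_1: True, v_2: False, v_3: True, v_4: True, v_5: False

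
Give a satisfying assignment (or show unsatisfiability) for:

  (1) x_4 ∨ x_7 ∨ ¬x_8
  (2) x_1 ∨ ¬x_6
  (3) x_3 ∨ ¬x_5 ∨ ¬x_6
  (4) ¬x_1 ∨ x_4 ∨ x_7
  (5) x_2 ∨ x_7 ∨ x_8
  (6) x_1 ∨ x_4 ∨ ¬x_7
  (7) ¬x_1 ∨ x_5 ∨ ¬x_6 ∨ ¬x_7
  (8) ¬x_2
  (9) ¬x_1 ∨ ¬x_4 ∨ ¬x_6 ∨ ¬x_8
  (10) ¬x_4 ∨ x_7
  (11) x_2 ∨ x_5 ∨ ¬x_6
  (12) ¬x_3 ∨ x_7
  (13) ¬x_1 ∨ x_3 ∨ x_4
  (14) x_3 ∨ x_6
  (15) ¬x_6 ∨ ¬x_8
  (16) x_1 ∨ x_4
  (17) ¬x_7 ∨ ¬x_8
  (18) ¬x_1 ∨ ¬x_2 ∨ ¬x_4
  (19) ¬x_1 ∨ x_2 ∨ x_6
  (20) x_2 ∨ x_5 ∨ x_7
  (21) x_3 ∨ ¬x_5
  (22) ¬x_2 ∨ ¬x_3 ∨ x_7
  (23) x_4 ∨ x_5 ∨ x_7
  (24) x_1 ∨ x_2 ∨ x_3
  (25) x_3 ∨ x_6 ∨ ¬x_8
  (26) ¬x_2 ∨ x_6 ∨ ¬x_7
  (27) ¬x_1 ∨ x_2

x_1 = False, x_2 = False, x_3 = True, x_4 = True, x_5 = False, x_6 = False, x_7 = True, x_8 = False

Unit clause (¬x_2) forces x_2 = False.
In (¬x_1 ∨ x_2) only ¬x_1 is left, so x_1 = False.
In (x_1 ∨ ¬x_6) only ¬x_6 is left, so x_6 = False.
In (x_3 ∨ x_6) only x_3 is left, so x_3 = True.
In (x_1 ∨ x_4) only x_4 is left, so x_4 = True.
In (¬x_4 ∨ x_7) only x_7 is left, so x_7 = True.
In (¬x_7 ∨ ¬x_8) only ¬x_8 is left, so x_8 = False.
Set x_5 = False.
All clauses satisfied.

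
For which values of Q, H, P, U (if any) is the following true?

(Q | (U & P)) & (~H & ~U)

Q: True, H: False, P: True, U: False

  Q | (U & P) = True
    U & P = False
  ~H & ~U = True
    ~H = True
    ~U = True
Both conjuncts True, so the formula holds.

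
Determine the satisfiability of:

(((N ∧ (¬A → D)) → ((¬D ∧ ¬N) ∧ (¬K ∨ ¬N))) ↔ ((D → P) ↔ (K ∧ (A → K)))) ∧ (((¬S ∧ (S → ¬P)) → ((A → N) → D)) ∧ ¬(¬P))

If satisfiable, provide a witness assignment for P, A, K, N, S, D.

P=T; A=T; K=F; N=T; S=T; D=T

  ((N ∧ (¬A → D)) → ((¬D ∧ ¬N) ∧ (¬K ∨ ¬N))) ↔ ((D → P) ↔ (K ∧ (A → K))) = True
    (N ∧ (¬A → D)) → ((¬D ∧ ¬N) ∧ (¬K ∨ ¬N)) = False
      N ∧ (¬A → D) = True
        ¬A → D = True
          ¬A = False
      (¬D ∧ ¬N) ∧ (¬K ∨ ¬N) = False
        ¬D ∧ ¬N = False
          ¬D = False
          ¬N = False
        ¬K ∨ ¬N = True
          ¬K = True
          ¬N = False
    (D → P) ↔ (K ∧ (A → K)) = False
      D → P = True
      K ∧ (A → K) = False
        A → K = False
  ((¬S ∧ (S → ¬P)) → ((A → N) → D)) ∧ ¬(¬P) = True
    (¬S ∧ (S → ¬P)) → ((A → N) → D) = True
      ¬S ∧ (S → ¬P) = False
        ¬S = False
        S → ¬P = False
          ¬P = False
      (A → N) → D = True
        A → N = True
    ¬(¬P) = True
      ¬P = False
Both conjuncts True, so the formula holds.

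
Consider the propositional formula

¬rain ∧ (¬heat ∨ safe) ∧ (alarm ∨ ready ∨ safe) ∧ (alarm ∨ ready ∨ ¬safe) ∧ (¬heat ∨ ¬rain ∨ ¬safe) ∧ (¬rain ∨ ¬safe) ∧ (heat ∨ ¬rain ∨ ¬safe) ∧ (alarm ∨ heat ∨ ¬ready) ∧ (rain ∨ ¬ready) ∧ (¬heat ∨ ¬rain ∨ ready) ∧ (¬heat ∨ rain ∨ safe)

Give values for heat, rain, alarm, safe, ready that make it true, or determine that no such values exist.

heat=F, rain=F, alarm=T, safe=F, ready=F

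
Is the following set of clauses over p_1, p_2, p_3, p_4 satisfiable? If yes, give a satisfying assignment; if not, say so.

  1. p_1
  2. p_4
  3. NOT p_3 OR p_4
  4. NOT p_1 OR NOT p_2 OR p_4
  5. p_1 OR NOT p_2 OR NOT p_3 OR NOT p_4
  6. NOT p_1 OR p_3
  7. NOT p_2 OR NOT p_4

p_1: True; p_2: False; p_3: True; p_4: True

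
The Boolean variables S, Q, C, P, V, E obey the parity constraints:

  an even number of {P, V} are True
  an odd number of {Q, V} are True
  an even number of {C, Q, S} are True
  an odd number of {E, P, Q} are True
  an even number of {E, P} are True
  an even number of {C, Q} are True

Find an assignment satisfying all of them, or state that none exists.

S=F, Q=T, C=T, P=F, V=F, E=F

{P, V}: 0 true → even ✓
{Q, V}: 1 true → odd ✓
{C, Q, S}: 2 true → even ✓
{E, P, Q}: 1 true → odd ✓
{E, P}: 0 true → even ✓
{C, Q}: 2 true → even ✓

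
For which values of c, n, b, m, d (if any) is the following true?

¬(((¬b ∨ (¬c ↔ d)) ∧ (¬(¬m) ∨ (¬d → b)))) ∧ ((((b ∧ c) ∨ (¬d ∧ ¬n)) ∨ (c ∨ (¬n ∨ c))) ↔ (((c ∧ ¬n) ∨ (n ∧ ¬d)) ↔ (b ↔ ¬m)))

c = True, n = False, b = True, m = False, d = True

  ¬(((¬b ∨ (¬c ↔ d)) ∧ (¬(¬m) ∨ (¬d → b)))) = True
    (¬b ∨ (¬c ↔ d)) ∧ (¬(¬m) ∨ (¬d → b)) = False
      ¬b ∨ (¬c ↔ d) = False
        ¬b = False
        ¬c ↔ d = False
          ¬c = False
      ¬(¬m) ∨ (¬d → b) = True
        ¬(¬m) = False
          ¬m = True
        ¬d → b = True
          ¬d = False
  (((b ∧ c) ∨ (¬d ∧ ¬n)) ∨ (c ∨ (¬n ∨ c))) ↔ (((c ∧ ¬n) ∨ (n ∧ ¬d)) ↔ (b ↔ ¬m)) = True
    ((b ∧ c) ∨ (¬d ∧ ¬n)) ∨ (c ∨ (¬n ∨ c)) = True
      (b ∧ c) ∨ (¬d ∧ ¬n) = True
        b ∧ c = True
        ¬d ∧ ¬n = False
          ¬d = False
          ¬n = True
      c ∨ (¬n ∨ c) = True
        ¬n ∨ c = True
          ¬n = True
    ((c ∧ ¬n) ∨ (n ∧ ¬d)) ↔ (b ↔ ¬m) = True
      (c ∧ ¬n) ∨ (n ∧ ¬d) = True
        c ∧ ¬n = True
          ¬n = True
        n ∧ ¬d = False
          ¬d = False
      b ↔ ¬m = True
        ¬m = True
Both conjuncts True, so the formula holds.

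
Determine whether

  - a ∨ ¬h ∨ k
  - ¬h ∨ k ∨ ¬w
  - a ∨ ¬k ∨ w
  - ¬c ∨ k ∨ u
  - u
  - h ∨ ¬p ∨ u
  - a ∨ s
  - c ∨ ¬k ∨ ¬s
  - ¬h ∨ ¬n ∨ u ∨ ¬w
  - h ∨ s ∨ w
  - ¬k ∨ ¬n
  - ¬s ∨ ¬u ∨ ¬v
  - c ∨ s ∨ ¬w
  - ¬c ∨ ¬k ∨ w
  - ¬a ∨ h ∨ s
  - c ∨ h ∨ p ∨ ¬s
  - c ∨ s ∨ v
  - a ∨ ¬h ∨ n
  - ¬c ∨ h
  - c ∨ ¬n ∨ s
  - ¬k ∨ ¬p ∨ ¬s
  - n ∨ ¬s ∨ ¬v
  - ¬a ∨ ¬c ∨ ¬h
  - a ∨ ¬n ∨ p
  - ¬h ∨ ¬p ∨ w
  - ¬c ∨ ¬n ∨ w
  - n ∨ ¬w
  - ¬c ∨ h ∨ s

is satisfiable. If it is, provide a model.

s = True, p = True, a = False, v = False, u = True, k = False, n = True, w = False, c = False, h = False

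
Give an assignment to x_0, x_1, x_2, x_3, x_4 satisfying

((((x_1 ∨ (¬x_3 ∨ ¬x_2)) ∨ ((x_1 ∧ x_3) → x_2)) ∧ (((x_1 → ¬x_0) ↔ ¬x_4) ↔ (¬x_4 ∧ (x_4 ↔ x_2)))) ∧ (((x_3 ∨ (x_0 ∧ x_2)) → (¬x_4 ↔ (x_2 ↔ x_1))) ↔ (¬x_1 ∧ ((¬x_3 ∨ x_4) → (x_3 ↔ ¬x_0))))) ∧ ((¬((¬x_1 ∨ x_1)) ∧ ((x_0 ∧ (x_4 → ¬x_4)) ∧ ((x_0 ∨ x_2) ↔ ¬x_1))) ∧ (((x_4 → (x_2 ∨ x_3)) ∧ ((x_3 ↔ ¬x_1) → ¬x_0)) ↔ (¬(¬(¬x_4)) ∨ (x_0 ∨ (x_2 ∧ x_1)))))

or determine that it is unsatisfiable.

UNSATISFIABLE

The conjunct ¬((¬x_1 ∨ x_1)) is unsatisfiable on its own:
  x_1=F: evaluates to False.
  x_1=T: evaluates to False.
So the whole conjunction is unsatisfiable.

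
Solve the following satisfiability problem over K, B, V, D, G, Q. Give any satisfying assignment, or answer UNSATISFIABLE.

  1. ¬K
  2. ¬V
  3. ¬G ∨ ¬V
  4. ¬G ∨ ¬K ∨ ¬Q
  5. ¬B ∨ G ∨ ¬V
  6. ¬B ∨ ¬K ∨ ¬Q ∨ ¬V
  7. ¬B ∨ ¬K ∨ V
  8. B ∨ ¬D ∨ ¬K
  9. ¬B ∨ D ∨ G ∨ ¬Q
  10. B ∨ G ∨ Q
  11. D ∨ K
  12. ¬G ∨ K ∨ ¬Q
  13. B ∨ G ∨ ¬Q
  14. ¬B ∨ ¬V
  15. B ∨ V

K=F; B=T; V=F; D=T; G=F; Q=T

Unit clause (¬K) forces K = False.
Unit clause (¬V) forces V = False.
In (D ∨ K) only D is left, so D = True.
In (B ∨ V) only B is left, so B = True.
Set G = False.
Set Q = True.
All clauses satisfied.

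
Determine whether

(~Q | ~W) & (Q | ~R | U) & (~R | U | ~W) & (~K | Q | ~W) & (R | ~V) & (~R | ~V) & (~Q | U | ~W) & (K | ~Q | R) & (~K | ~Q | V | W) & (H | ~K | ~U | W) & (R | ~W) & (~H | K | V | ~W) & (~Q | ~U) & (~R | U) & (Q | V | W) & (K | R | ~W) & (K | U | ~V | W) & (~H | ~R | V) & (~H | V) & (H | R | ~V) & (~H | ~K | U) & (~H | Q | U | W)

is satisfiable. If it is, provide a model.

Set W = True.
  then (~Q | ~W) forces Q = False.
  then (~K | Q | ~W) forces K = False.
  then (R | ~W) forces R = True.
  then (~R | U) forces U = True.
  then (~R | ~V) forces V = False.
  then (~H | K | V | ~W) forces H = False.
All clauses satisfied.

W = True; U = True; V = False; H = False; Q = False; R = True; K = False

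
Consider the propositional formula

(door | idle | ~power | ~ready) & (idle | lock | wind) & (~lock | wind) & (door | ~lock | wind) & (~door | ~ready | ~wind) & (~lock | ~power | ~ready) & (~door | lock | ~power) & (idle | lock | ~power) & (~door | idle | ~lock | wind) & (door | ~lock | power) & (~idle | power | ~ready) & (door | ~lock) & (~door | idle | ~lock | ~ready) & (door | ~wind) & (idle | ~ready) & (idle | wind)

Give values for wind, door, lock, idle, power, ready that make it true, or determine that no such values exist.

wind = True, door = True, lock = True, idle = False, power = False, ready = False

Set wind = True.
  then (door | ~wind) forces door = True.
  then (~door | ~ready | ~wind) forces ready = False.
Set lock = True.
Set idle = False.
Set power = False.
All clauses satisfied.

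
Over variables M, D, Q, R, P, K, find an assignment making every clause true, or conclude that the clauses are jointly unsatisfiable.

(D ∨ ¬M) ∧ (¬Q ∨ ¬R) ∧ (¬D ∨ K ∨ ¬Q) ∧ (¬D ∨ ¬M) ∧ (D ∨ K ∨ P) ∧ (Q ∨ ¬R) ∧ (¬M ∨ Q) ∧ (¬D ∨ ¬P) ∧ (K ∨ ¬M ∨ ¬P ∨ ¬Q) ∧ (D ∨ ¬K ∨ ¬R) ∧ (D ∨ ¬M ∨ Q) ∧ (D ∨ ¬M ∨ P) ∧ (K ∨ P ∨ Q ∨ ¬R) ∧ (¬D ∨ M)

M: False, D: False, Q: False, R: False, P: False, K: True

Try M = True:
  (D ∨ ¬M) forces D = True.
  clause (¬D ∨ ¬M) is falsified — backtrack.
So M = False.
  then (¬D ∨ M) forces D = False.
Set Q = False.
  then (Q ∨ ¬R) forces R = False.
Set P = False.
  then (D ∨ K ∨ P) forces K = True.
All clauses satisfied.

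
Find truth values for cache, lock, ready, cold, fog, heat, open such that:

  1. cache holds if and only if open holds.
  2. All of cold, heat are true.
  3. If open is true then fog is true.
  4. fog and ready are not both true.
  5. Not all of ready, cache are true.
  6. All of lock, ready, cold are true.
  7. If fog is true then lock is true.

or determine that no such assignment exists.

cache = False, lock = True, ready = True, cold = True, fog = False, heat = True, open = False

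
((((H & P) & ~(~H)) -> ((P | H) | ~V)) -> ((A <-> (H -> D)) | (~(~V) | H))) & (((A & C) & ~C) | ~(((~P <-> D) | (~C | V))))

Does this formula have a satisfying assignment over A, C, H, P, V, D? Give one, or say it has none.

A = False, C = True, H = True, P = False, V = False, D = False

  (((H & P) & ~(~H)) -> ((P | H) | ~V)) -> ((A <-> (H -> D)) | (~(~V) | H)) = True
    ((H & P) & ~(~H)) -> ((P | H) | ~V) = True
      (H & P) & ~(~H) = False
        H & P = False
        ~(~H) = True
          ~H = False
      (P | H) | ~V = True
        P | H = True
        ~V = True
    (A <-> (H -> D)) | (~(~V) | H) = True
      A <-> (H -> D) = True
        H -> D = False
      ~(~V) | H = True
        ~(~V) = False
          ~V = True
  ((A & C) & ~C) | ~(((~P <-> D) | (~C | V))) = True
    (A & C) & ~C = False
      A & C = False
      ~C = False
    ~(((~P <-> D) | (~C | V))) = True
      (~P <-> D) | (~C | V) = False
        ~P <-> D = False
          ~P = True
        ~C | V = False
          ~C = False
Both conjuncts True, so the formula holds.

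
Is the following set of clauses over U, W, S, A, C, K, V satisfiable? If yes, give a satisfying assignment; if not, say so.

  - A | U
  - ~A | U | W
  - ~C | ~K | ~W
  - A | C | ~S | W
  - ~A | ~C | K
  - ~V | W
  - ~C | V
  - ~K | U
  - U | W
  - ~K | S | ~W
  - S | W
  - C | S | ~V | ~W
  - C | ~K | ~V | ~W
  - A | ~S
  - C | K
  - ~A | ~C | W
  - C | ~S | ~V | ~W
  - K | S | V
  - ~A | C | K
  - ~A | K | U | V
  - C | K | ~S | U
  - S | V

U=T; W=T; S=T; A=T; C=F; K=T; V=F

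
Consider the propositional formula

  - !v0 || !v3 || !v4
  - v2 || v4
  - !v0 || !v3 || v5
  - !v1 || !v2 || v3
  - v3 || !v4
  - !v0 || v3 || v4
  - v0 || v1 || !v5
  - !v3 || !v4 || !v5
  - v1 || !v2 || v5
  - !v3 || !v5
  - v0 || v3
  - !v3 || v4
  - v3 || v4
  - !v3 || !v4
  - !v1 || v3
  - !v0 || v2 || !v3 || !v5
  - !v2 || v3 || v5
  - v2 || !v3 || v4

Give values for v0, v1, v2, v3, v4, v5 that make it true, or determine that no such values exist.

Case v4 = True:
  (v3 || !v4) forces v3 = True.
  Clause (!v3 || !v4) is falsified — contradiction.
Case v4 = False:
  (v2 || v4) forces v2 = True.
  (!v3 || v4) forces v3 = False.
  Clause (v3 || v4) is falsified — contradiction.
Both cases fail, so the formula is unsatisfiable.

Unsatisfiable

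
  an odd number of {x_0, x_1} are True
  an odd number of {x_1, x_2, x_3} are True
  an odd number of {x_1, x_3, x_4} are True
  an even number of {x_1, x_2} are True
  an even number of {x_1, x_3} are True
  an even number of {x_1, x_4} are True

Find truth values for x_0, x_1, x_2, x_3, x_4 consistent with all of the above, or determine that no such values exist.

x_0=F; x_1=T; x_2=T; x_3=T; x_4=T

{x_0, x_1}: 1 true → odd ✓
{x_1, x_2, x_3}: 3 true → odd ✓
{x_1, x_3, x_4}: 3 true → odd ✓
{x_1, x_2}: 2 true → even ✓
{x_1, x_3}: 2 true → even ✓
{x_1, x_4}: 2 true → even ✓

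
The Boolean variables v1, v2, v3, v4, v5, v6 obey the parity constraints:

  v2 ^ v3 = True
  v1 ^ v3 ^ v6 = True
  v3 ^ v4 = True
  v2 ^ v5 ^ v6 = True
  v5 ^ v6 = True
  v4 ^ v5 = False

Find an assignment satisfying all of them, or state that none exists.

v1=T, v2=F, v3=T, v4=F, v5=F, v6=T

v2 ^ v3 = F ^ T = True ✓
v1 ^ v3 ^ v6 = T ^ T ^ T = True ✓
v3 ^ v4 = T ^ F = True ✓
v2 ^ v5 ^ v6 = F ^ F ^ T = True ✓
v5 ^ v6 = F ^ T = True ✓
v4 ^ v5 = F ^ F = False ✓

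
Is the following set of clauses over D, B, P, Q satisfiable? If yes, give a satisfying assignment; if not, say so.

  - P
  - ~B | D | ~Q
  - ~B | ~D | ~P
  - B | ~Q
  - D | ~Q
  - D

Unit clause (P) forces P = True.
Unit clause (D) forces D = True.
In (~B | ~D | ~P) only ~B is left, so B = False.
In (B | ~Q) only ~Q is left, so Q = False.
Check each clause:
  (P): P holds.
  (~B | D | ~Q): ~B holds.
  (~B | ~D | ~P): ~B holds.
  (B | ~Q): ~Q holds.
  (D | ~Q): D holds.
  (D): D holds.
All clauses satisfied.

D = True, B = False, P = True, Q = False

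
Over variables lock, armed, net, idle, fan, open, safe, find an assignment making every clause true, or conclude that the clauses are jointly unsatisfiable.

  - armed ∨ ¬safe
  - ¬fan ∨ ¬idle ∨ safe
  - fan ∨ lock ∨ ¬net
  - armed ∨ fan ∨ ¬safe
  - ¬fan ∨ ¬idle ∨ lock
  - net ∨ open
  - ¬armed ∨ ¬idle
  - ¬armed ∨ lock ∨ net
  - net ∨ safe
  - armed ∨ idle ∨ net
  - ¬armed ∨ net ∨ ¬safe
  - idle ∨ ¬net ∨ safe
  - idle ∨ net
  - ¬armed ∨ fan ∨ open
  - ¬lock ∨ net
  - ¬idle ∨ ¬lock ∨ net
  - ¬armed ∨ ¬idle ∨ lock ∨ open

lock = True; armed = False; net = True; idle = True; fan = False; open = False; safe = False

Set lock = True.
  then (¬lock ∨ net) forces net = True.
Set armed = False.
  then (armed ∨ ¬safe) forces safe = False.
  then (idle ∨ ¬net ∨ safe) forces idle = True.
  then (¬fan ∨ ¬idle ∨ safe) forces fan = False.
Set open = False.
All clauses satisfied.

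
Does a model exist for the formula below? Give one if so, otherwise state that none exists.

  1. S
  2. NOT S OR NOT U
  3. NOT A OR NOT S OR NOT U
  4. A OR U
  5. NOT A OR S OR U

Unit clause (S) forces S = True.
In (NOT S OR NOT U) only NOT U is left, so U = False.
In (A OR U) only A is left, so A = True.
Check each clause:
  (S): S holds.
  (NOT S OR NOT U): NOT U holds.
  (NOT A OR NOT S OR NOT U): NOT U holds.
  (A OR U): A holds.
  (NOT A OR S OR U): S holds.
All clauses satisfied.

U = False, S = True, A = True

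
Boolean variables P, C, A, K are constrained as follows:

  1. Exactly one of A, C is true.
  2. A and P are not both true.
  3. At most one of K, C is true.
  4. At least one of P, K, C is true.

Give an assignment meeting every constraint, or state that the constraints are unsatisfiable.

P = True; C = True; A = False; K = False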